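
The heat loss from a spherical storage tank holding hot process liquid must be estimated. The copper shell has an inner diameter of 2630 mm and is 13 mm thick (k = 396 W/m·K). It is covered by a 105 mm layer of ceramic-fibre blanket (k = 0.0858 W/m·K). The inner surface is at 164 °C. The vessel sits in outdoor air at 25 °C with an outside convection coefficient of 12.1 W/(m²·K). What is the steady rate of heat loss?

Spherical conduction: R = (1/r_in − 1/r_out)/(4πk) per layer; series-sum.
R_copper shell = (1/1.315 − 1/1.328)/(4π×396) = 1.496×10^-6 K/W
R_ceramic-fibre blanket = (1/1.328 − 1/1.433)/(4π×0.0858) = 0.05117 K/W
R_outer film = 1/(h·4πr_o²) = 1/(12.1×4π×1.433²) = 0.003203 K/W
R_total = 0.05438 K/W
Q = ΔT/R_total = 139/0.05438

Q ≈ 2560 W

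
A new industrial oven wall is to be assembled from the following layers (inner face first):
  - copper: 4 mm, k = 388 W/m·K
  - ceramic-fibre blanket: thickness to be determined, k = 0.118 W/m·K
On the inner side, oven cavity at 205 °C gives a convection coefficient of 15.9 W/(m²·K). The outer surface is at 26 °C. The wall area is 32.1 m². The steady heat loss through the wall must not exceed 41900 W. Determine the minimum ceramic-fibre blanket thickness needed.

Thermal resistances in series:
R_inner film = 1/(h_i·A) = 1/(15.9×32.1) = 0.001959 K/W
R_copper = L/(kA) = 0.004/(388×32.1) = 3.212×10^-7 K/W
Sum of the known resistances R_other = 0.00196 K/W
Required total resistance R_tot = ΔT/Q_allow = 179/41900 = 0.004272 K/W
R_ceramic-fibre blanket = R_tot − R_other = 0.002312 K/W
L = R·k·A = 0.002312×0.118×32.1

L ≈ 8.76 mm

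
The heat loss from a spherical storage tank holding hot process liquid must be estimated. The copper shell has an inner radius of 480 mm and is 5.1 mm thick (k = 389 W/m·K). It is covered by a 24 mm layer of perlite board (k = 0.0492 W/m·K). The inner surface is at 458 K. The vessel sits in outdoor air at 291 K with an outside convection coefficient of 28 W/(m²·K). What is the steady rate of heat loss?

Q ≈ 993 W

Spherical conduction: R = (1/r_in − 1/r_out)/(4πk) per layer; series-sum.
R_copper shell = (1/0.48 − 1/0.4851)/(4π×389) = 4.481×10^-6 K/W
R_perlite board = (1/0.4851 − 1/0.5091)/(4π×0.0492) = 0.1572 K/W
R_outer film = 1/(h·4πr_o²) = 1/(28×4π×0.5091²) = 0.01097 K/W
R_total = 0.1682 K/W
Q = ΔT/R_total = 167/0.1682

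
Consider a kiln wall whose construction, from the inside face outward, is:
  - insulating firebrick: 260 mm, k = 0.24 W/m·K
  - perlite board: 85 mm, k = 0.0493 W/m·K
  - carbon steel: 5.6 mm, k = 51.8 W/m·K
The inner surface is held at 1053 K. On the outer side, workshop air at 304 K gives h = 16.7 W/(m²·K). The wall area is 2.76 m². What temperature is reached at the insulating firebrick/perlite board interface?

T ≈ 770 K

Model the wall as resistances in series:
R_insulating firebrick = L/(kA) = 0.26/(0.24×2.76) = 0.3925 K/W
R_perlite board = L/(kA) = 0.085/(0.0493×2.76) = 0.6247 K/W
R_carbon steel = L/(kA) = 0.0056/(51.8×2.76) = 3.917×10^-5 K/W
R_outer film = 1/(h_o·A) = 1/(16.7×2.76) = 0.0217 K/W
R_total = 1.039 K/W;  Q = ΔT/R_total = 749/1.039 = 720.9 W
T_interface = T_inner − Q·ΣR(inner→interface) = 1053 − 721×0.3925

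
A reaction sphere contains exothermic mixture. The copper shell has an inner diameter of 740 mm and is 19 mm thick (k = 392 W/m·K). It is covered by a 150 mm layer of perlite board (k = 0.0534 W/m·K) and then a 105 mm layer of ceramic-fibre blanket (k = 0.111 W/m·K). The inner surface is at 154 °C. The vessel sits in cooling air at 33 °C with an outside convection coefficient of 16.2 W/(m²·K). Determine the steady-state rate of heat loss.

Q ≈ 93.4 W

For a spherical shell R = (1/r₁ − 1/r₂)/(4πk); film R = 1/(h·4πr²). In series:
R_copper shell = (1/0.37 − 1/0.389)/(4π×392) = 2.68×10^-5 K/W
R_perlite board = (1/0.389 − 1/0.539)/(4π×0.0534) = 1.066 K/W
R_ceramic-fibre blanket = (1/0.539 − 1/0.644)/(4π×0.111) = 0.2169 K/W
R_outer film = 1/(h·4πr_o²) = 1/(16.2×4π×0.644²) = 0.01184 K/W
R_total = 1.295 K/W
Q = ΔT/R_total = 121/1.295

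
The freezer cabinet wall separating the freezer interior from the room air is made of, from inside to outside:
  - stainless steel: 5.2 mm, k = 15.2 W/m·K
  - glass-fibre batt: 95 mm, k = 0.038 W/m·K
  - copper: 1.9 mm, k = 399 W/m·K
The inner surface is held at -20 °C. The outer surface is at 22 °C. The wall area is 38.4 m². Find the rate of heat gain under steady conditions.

Model the wall as resistances in series:
R_stainless steel = L/(kA) = 0.0052/(15.2×38.4) = 8.909×10^-6 K/W
R_glass-fibre batt = L/(kA) = 0.095/(0.038×38.4) = 0.0651 K/W
R_copper = L/(kA) = 0.0019/(399×38.4) = 1.24×10^-7 K/W
R_total = 0.06511 K/W
Q = ΔT / R_total = 42 / 0.06511

Q ≈ 645 W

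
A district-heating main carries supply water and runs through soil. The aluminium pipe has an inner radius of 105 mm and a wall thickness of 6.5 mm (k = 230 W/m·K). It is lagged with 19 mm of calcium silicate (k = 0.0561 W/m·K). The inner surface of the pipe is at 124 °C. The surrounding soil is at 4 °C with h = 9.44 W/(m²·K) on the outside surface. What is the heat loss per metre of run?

Cylindrical conduction, so R = ln(r₂/r₁)/(2πkL) per layer, in series:
R_aluminium pipe wall = ln(111.5/105)/(2π×230×1) = 4.156×10^-5 K/W
R_calcium silicate = ln(130.5/111.5)/(2π×0.0561×1) = 0.4464 K/W
R_outer film = 1/(h_o·2πr_oL) = 1/(9.44×2π×0.1305×1) = 0.1292 K/W
R_total = 0.5756 K/W
Q = ΔT/R_total = 120/0.5756

q′ ≈ 208 W/m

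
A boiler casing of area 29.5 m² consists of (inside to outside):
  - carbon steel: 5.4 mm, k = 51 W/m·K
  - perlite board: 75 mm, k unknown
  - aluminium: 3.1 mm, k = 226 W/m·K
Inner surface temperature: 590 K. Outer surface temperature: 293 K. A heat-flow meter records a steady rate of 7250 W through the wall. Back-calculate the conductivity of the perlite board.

Thermal resistances in series:
R_carbon steel = L/(kA) = 0.0054/(51×29.5) = 3.589×10^-6 K/W
R_aluminium = L/(kA) = 0.0031/(226×29.5) = 4.65×10^-7 K/W
Sum of known resistances R_other = 4.054×10^-6 K/W
Total R = ΔT/Q = 297/7250 = 0.04097 K/W
R_perlite board = R_total − R_other = 0.04096 K/W
k = L/(R·A) = 0.075/(0.04096×29.5)

k ≈ 0.0621 W/(m·K)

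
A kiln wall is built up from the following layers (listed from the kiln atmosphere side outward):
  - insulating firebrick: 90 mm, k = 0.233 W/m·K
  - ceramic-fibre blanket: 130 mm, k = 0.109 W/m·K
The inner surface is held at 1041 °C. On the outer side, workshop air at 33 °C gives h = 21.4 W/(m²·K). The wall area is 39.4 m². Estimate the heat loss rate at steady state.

Series thermal resistances:
R_insulating firebrick = L/(kA) = 0.09/(0.233×39.4) = 0.009804 K/W
R_ceramic-fibre blanket = L/(kA) = 0.13/(0.109×39.4) = 0.03027 K/W
R_outer film = 1/(h_o·A) = 1/(21.4×39.4) = 0.001186 K/W
R_total = 0.04126 K/W
Q = ΔT / R_total = 1008 / 0.04126

Q ≈ 24400 W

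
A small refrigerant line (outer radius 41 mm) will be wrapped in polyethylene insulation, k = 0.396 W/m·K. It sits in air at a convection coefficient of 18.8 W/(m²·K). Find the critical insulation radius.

r_cr ≈ 21.1 mm

For a cylinder r_cr = k/h = 0.396/18.8
r_cr = 21.1 mm; since the bare radius (41 mm) is above r_cr, any added insulation will reduce heat loss.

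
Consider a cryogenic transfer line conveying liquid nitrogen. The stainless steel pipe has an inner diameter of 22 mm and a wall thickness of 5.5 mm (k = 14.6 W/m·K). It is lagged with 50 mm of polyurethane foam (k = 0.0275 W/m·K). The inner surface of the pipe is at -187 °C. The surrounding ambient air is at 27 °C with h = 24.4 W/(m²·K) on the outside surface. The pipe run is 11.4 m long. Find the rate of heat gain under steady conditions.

For a radial system each layer contributes R = ln(r_out/r_in)/(2πkL); films add R = 1/(hA).
R_stainless steel pipe wall = ln(16.5/11)/(2π×14.6×11.4) = 3.877×10^-4 K/W
R_polyurethane foam = ln(66.5/16.5)/(2π×0.0275×11.4) = 0.7076 K/W
R_outer film = 1/(h_o·2πr_oL) = 1/(24.4×2π×0.0665×11.4) = 0.008604 K/W
R_total = 0.7166 K/W
Q = ΔT/R_total = 214/0.7166

Q ≈ 299 W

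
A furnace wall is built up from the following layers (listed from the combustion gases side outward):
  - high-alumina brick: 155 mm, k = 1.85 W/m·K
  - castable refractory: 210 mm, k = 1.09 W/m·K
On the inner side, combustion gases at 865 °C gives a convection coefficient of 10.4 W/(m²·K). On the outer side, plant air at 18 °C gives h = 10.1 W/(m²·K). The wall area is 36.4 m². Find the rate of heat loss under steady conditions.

Thermal resistances in series:
R_inner film = 1/(h_i·A) = 1/(10.4×36.4) = 0.002642 K/W
R_high-alumina brick = L/(kA) = 0.155/(1.85×36.4) = 0.002302 K/W
R_castable refractory = L/(kA) = 0.21/(1.09×36.4) = 0.005293 K/W
R_outer film = 1/(h_o·A) = 1/(10.1×36.4) = 0.00272 K/W
R_total = 0.01296 K/W
Q = ΔT / R_total = 847 / 0.01296

Q ≈ 65400 W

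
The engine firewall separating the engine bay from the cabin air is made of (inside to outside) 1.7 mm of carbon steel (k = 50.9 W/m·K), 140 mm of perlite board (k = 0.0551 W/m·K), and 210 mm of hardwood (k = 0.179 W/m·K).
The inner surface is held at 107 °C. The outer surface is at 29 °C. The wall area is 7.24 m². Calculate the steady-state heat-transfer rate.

Q ≈ 152 W

Model the wall as resistances in series:
R_carbon steel = L/(kA) = 0.0017/(50.9×7.24) = 4.613×10^-6 K/W
R_perlite board = L/(kA) = 0.14/(0.0551×7.24) = 0.3509 K/W
R_hardwood = L/(kA) = 0.21/(0.179×7.24) = 0.162 K/W
R_total = 0.513 K/W
Q = ΔT / R_total = 78 / 0.513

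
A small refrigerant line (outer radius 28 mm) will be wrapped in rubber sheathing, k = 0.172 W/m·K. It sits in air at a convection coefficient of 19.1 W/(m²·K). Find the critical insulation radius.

For a cylinder r_cr = k/h = 0.172/19.1
r_cr = 9.01 mm; since the bare radius (28 mm) is above r_cr, any added insulation will reduce heat loss.

r_cr ≈ 9.01 mm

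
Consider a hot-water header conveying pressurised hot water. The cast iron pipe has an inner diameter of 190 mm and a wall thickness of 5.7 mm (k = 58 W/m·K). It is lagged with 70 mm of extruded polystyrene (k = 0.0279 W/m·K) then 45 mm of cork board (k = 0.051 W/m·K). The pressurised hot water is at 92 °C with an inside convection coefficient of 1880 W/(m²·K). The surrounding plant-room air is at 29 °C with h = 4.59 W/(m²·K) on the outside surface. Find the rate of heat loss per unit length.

Radial resistances (cylindrical: R_cond = ln(r_o/r_i)/(2πkL), R_conv = 1/(h·2πrL)):
R_inner film = 1/(h_i·2πr₁L) = 1/(1880×2π×0.095×1) = 8.911×10^-4 K/W
R_cast iron pipe wall = ln(100.7/95)/(2π×58×1) = 1.599×10^-4 K/W
R_extruded polystyrene = ln(170.7/100.7)/(2π×0.0279×1) = 3.011 K/W
R_cork board = ln(215.7/170.7)/(2π×0.051×1) = 0.7302 K/W
R_outer film = 1/(h_o·2πr_oL) = 1/(4.59×2π×0.2157×1) = 0.1608 K/W
R_total = 3.903 K/W
Q = ΔT/R_total = 63/3.903

q′ ≈ 16.1 W/m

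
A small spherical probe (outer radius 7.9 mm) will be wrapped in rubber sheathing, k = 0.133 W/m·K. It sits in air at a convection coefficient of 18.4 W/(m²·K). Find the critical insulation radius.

r_cr ≈ 14.5 mm

For a sphere r_cr = 2k/h = 2×0.133/18.4
r_cr = 14.5 mm; since the bare radius (7.9 mm) is below r_cr, adding a thin layer of insulation will *increase* heat loss.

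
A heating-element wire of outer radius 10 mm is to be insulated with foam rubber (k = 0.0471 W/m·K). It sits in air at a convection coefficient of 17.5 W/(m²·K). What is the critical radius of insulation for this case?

r_cr ≈ 2.69 mm

For a cylinder r_cr = k/h = 0.0471/17.5
r_cr = 2.69 mm; since the bare radius (10 mm) is above r_cr, any added insulation will reduce heat loss.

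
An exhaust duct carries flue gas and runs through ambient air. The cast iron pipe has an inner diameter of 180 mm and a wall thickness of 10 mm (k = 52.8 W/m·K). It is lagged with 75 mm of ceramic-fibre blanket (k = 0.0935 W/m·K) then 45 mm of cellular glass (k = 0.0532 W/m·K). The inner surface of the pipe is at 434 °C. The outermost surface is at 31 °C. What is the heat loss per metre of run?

q′ ≈ 246 W/m

Per-layer cylindrical resistances, series-summed:
R_cast iron pipe wall = ln(100/90)/(2π×52.8×1) = 3.176×10^-4 K/W
R_ceramic-fibre blanket = ln(175/100)/(2π×0.0935×1) = 0.9526 K/W
R_cellular glass = ln(220/175)/(2π×0.0532×1) = 0.6846 K/W
R_total = 1.638 K/W
Q = ΔT/R_total = 403/1.638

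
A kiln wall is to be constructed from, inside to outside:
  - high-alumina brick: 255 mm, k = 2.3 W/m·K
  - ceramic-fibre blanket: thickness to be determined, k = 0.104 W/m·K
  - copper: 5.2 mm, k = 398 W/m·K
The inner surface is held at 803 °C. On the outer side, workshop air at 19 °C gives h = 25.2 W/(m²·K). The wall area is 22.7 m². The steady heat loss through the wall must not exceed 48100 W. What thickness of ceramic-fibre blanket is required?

L ≈ 22.8 mm

Treating each layer as a thermal resistance in series:
R_high-alumina brick = L/(kA) = 0.255/(2.3×22.7) = 0.004884 K/W
R_copper = L/(kA) = 0.0052/(398×22.7) = 5.756×10^-7 K/W
R_outer film = 1/(h_o·A) = 1/(25.2×22.7) = 0.001748 K/W
Sum of the known resistances R_other = 0.006633 K/W
Required total resistance R_tot = ΔT/Q_allow = 784/48100 = 0.0163 K/W
R_ceramic-fibre blanket = R_tot − R_other = 0.009667 K/W
L = R·k·A = 0.009667×0.104×22.7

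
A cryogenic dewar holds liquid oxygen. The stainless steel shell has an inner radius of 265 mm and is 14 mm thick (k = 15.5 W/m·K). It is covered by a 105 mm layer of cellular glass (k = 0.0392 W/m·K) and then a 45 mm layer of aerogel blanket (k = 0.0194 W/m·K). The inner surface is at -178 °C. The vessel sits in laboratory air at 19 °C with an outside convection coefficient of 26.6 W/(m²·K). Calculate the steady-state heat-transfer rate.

Q ≈ 63 W

Spherical conduction: R = (1/r_in − 1/r_out)/(4πk) per layer; series-sum.
R_stainless steel shell = (1/0.265 − 1/0.279)/(4π×15.5) = 9.722×10^-4 K/W
R_cellular glass = (1/0.279 − 1/0.384)/(4π×0.0392) = 1.99 K/W
R_aerogel blanket = (1/0.384 − 1/0.429)/(4π×0.0194) = 1.121 K/W
R_outer film = 1/(h·4πr_o²) = 1/(26.6×4π×0.429²) = 0.01626 K/W
R_total = 3.127 K/W
Q = ΔT/R_total = 197/3.127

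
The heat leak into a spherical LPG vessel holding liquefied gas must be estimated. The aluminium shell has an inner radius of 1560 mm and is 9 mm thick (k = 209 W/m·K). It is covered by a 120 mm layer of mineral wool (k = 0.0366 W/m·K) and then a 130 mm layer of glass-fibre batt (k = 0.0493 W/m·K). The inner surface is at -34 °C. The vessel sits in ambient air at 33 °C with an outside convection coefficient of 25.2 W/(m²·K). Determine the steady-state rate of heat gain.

Radial (spherical) resistances in series:
R_aluminium shell = (1/1.56 − 1/1.569)/(4π×209) = 1.4×10^-6 K/W
R_mineral wool = (1/1.569 − 1/1.689)/(4π×0.0366) = 0.09845 K/W
R_glass-fibre batt = (1/1.689 − 1/1.819)/(4π×0.0493) = 0.0683 K/W
R_outer film = 1/(h·4πr_o²) = 1/(25.2×4π×1.819²) = 9.544×10^-4 K/W
R_total = 0.1677 K/W
Q = ΔT/R_total = 67/0.1677

Q ≈ 399 W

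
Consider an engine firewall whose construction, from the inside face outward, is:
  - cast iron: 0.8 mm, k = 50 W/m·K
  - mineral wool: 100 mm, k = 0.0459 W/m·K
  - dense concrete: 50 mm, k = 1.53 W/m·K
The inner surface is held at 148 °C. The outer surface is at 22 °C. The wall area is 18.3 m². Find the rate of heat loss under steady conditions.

Treating each layer as a thermal resistance in series:
R_cast iron = L/(kA) = 0.0008/(50×18.3) = 8.743×10^-7 K/W
R_mineral wool = L/(kA) = 0.1/(0.0459×18.3) = 0.1191 K/W
R_dense concrete = L/(kA) = 0.05/(1.53×18.3) = 0.001786 K/W
R_total = 0.1208 K/W
Q = ΔT / R_total = 126 / 0.1208

Q ≈ 1040 W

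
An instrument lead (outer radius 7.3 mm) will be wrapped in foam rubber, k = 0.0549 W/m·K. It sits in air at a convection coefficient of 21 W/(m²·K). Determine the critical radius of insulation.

r_cr ≈ 2.61 mm

For a cylinder r_cr = k/h = 0.0549/21
r_cr = 2.61 mm; since the bare radius (7.3 mm) is above r_cr, any added insulation will reduce heat loss.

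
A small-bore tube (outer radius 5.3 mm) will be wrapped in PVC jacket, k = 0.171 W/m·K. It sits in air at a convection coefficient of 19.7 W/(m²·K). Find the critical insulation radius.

r_cr ≈ 8.68 mm

For a cylinder r_cr = k/h = 0.171/19.7
r_cr = 8.68 mm; since the bare radius (5.3 mm) is below r_cr, adding a thin layer of insulation will *increase* heat loss.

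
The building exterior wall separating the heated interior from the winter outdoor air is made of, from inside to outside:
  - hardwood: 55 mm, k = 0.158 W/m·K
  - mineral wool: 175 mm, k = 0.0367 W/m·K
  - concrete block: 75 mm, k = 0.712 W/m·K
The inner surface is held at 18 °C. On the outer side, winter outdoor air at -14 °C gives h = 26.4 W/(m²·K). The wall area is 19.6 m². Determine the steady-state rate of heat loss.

Q ≈ 119 W

Thermal resistances in series:
R_hardwood = L/(kA) = 0.055/(0.158×19.6) = 0.01776 K/W
R_mineral wool = L/(kA) = 0.175/(0.0367×19.6) = 0.2433 K/W
R_concrete block = L/(kA) = 0.075/(0.712×19.6) = 0.005374 K/W
R_outer film = 1/(h_o·A) = 1/(26.4×19.6) = 0.001933 K/W
R_total = 0.2684 K/W
Q = ΔT / R_total = 32 / 0.2684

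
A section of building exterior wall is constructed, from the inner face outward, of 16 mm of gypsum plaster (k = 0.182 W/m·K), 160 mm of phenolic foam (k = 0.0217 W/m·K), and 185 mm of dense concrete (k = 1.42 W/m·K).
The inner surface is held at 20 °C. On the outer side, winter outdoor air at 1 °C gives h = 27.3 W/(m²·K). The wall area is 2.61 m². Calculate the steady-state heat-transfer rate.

Using the resistance-network approach (series):
R_gypsum plaster = L/(kA) = 0.016/(0.182×2.61) = 0.03368 K/W
R_phenolic foam = L/(kA) = 0.16/(0.0217×2.61) = 2.825 K/W
R_dense concrete = L/(kA) = 0.185/(1.42×2.61) = 0.04992 K/W
R_outer film = 1/(h_o·A) = 1/(27.3×2.61) = 0.01403 K/W
R_total = 2.923 K/W
Q = ΔT / R_total = 19 / 2.923

Q ≈ 6.5 W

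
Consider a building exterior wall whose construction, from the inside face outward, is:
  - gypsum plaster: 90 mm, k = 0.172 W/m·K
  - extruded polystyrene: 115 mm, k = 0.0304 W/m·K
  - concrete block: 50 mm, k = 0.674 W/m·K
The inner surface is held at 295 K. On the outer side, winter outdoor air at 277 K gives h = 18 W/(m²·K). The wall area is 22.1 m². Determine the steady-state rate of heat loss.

Model the wall as resistances in series:
R_gypsum plaster = L/(kA) = 0.09/(0.172×22.1) = 0.02368 K/W
R_extruded polystyrene = L/(kA) = 0.115/(0.0304×22.1) = 0.1712 K/W
R_concrete block = L/(kA) = 0.05/(0.674×22.1) = 0.003357 K/W
R_outer film = 1/(h_o·A) = 1/(18×22.1) = 0.002514 K/W
R_total = 0.2007 K/W
Q = ΔT / R_total = 18 / 0.2007

Q ≈ 89.7 W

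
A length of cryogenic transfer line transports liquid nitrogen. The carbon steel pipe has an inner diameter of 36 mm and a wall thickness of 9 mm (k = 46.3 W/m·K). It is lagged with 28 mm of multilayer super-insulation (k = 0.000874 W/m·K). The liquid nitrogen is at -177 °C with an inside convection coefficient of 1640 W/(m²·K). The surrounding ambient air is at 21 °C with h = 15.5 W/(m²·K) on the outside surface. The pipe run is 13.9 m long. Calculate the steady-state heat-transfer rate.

Q ≈ 21.2 W

Per-layer cylindrical resistances, series-summed:
R_inner film = 1/(h_i·2πr₁L) = 1/(1640×2π×0.018×13.9) = 3.879×10^-4 K/W
R_carbon steel pipe wall = ln(27/18)/(2π×46.3×13.9) = 1.003×10^-4 K/W
R_multilayer super-insulation = ln(55/27)/(2π×0.000874×13.9) = 9.321 K/W
R_outer film = 1/(h_o·2πr_oL) = 1/(15.5×2π×0.055×13.9) = 0.01343 K/W
R_total = 9.335 K/W
Q = ΔT/R_total = 198/9.335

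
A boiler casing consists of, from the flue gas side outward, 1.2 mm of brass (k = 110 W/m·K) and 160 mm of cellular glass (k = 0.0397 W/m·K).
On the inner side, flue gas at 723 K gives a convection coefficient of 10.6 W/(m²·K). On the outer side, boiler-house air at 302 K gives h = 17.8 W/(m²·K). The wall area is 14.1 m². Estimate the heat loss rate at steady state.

Model the wall as resistances in series:
R_inner film = 1/(h_i·A) = 1/(10.6×14.1) = 0.006691 K/W
R_brass = L/(kA) = 0.0012/(110×14.1) = 7.737×10^-7 K/W
R_cellular glass = L/(kA) = 0.16/(0.0397×14.1) = 0.2858 K/W
R_outer film = 1/(h_o·A) = 1/(17.8×14.1) = 0.003984 K/W
R_total = 0.2965 K/W
Q = ΔT / R_total = 421 / 0.2965

Q ≈ 1420 W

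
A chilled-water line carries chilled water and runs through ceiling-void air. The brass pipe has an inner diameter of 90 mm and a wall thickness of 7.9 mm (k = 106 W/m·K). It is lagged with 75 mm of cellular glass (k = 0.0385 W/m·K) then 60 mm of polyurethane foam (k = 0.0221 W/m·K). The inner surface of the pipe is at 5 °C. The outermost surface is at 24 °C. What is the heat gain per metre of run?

Cylindrical conduction, so R = ln(r₂/r₁)/(2πkL) per layer, in series:
R_brass pipe wall = ln(52.9/45)/(2π×106×1) = 2.428×10^-4 K/W
R_cellular glass = ln(127.9/52.9)/(2π×0.0385×1) = 3.65 K/W
R_polyurethane foam = ln(187.9/127.9)/(2π×0.0221×1) = 2.77 K/W
R_total = 6.42 K/W
Q = ΔT/R_total = 19/6.42

q′ ≈ 2.96 W/m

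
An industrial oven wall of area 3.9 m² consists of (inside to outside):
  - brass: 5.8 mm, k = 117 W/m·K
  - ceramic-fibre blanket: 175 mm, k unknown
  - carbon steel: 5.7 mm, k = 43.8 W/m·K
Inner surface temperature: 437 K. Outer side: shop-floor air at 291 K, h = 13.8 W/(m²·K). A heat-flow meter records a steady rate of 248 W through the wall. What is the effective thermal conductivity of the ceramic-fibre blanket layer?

Series thermal resistances:
R_brass = L/(kA) = 0.0058/(117×3.9) = 1.271×10^-5 K/W
R_carbon steel = L/(kA) = 0.0057/(43.8×3.9) = 3.337×10^-5 K/W
R_outer film = 1/(h_o·A) = 1/(13.8×3.9) = 0.01858 K/W
Sum of known resistances R_other = 0.01863 K/W
Total R = ΔT/Q = 146/248 = 0.5887 K/W
R_ceramic-fibre blanket = R_total − R_other = 0.5701 K/W
k = L/(R·A) = 0.175/(0.5701×3.9)

k ≈ 0.0787 W/(m·K)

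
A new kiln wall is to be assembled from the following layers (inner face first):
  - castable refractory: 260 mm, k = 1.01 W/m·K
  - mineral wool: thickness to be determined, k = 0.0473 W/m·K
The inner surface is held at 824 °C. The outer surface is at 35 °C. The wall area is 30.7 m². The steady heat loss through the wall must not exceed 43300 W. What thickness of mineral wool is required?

Treating each layer as a thermal resistance in series:
R_castable refractory = L/(kA) = 0.26/(1.01×30.7) = 0.008385 K/W
Sum of the known resistances R_other = 0.008385 K/W
Required total resistance R_tot = ΔT/Q_allow = 789/43300 = 0.01822 K/W
R_mineral wool = R_tot − R_other = 0.009837 K/W
L = R·k·A = 0.009837×0.0473×30.7

L ≈ 14.3 mm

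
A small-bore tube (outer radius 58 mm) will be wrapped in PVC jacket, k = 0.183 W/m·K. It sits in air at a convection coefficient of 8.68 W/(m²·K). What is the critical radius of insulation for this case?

For a cylinder r_cr = k/h = 0.183/8.68
r_cr = 21.1 mm; since the bare radius (58 mm) is above r_cr, any added insulation will reduce heat loss.

r_cr ≈ 21.1 mm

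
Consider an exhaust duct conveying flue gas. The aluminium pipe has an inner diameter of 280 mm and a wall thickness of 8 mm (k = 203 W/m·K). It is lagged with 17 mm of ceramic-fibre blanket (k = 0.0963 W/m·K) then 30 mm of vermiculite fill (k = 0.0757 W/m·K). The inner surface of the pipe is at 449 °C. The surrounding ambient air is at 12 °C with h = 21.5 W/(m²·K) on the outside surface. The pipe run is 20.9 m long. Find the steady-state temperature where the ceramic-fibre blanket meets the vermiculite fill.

For a radial system each layer contributes R = ln(r_out/r_in)/(2πkL); films add R = 1/(hA).
R_aluminium pipe wall = ln(148/140)/(2π×203×20.9) = 2.085×10^-6 K/W
R_ceramic-fibre blanket = ln(165/148)/(2π×0.0963×20.9) = 0.008598 K/W
R_vermiculite fill = ln(195/165)/(2π×0.0757×20.9) = 0.0168 K/W
R_outer film = 1/(h_o·2πr_oL) = 1/(21.5×2π×0.195×20.9) = 0.001816 K/W
R_total = 0.02722 K/W
Q = ΔT/R_total = 437/0.02722
Q = 16100 W
T_interface = T_inner − Q·ΣR(inner→interface) = 449 − 16100×0.0086

T ≈ 311 °C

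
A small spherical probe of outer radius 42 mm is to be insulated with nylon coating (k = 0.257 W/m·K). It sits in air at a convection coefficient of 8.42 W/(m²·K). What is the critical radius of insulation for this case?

r_cr ≈ 61 mm

For a sphere r_cr = 2k/h = 2×0.257/8.42
r_cr = 61 mm; since the bare radius (42 mm) is below r_cr, adding a thin layer of insulation will *increase* heat loss.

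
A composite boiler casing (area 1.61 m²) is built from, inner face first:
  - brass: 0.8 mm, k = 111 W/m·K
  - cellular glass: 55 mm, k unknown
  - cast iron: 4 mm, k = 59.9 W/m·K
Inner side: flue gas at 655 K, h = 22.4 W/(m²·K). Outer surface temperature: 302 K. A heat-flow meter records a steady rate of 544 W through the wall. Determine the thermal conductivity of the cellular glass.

k ≈ 0.055 W/(m·K)

Series thermal resistances:
R_inner film = 1/(h_i·A) = 1/(22.4×1.61) = 0.02773 K/W
R_brass = L/(kA) = 0.0008/(111×1.61) = 4.477×10^-6 K/W
R_cast iron = L/(kA) = 0.004/(59.9×1.61) = 4.148×10^-5 K/W
Sum of known resistances R_other = 0.02777 K/W
Total R = ΔT/Q = 353/544 = 0.6489 K/W
R_cellular glass = R_total − R_other = 0.6211 K/W
k = L/(R·A) = 0.055/(0.6211×1.61)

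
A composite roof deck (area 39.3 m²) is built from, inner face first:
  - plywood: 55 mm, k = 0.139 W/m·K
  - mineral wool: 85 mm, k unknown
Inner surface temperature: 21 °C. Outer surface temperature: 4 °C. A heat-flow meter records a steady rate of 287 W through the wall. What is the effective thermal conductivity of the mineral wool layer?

Series thermal resistances:
R_plywood = L/(kA) = 0.055/(0.139×39.3) = 0.01007 K/W
Sum of known resistances R_other = 0.01007 K/W
Total R = ΔT/Q = 17/287 = 0.05923 K/W
R_mineral wool = R_total − R_other = 0.04917 K/W
k = L/(R·A) = 0.085/(0.04917×39.3)

k ≈ 0.044 W/(m·K)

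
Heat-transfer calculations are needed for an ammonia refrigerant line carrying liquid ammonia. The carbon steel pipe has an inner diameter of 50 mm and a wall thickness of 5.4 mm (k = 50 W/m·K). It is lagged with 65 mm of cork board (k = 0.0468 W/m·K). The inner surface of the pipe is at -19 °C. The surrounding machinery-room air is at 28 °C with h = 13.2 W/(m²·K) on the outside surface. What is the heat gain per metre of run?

Per-layer cylindrical resistances, series-summed:
R_carbon steel pipe wall = ln(30.4/25)/(2π×50×1) = 6.225×10^-4 K/W
R_cork board = ln(95.4/30.4)/(2π×0.0468×1) = 3.889 K/W
R_outer film = 1/(h_o·2πr_oL) = 1/(13.2×2π×0.0954×1) = 0.1264 K/W
R_total = 4.016 K/W
Q = ΔT/R_total = 47/4.016

q′ ≈ 11.7 W/m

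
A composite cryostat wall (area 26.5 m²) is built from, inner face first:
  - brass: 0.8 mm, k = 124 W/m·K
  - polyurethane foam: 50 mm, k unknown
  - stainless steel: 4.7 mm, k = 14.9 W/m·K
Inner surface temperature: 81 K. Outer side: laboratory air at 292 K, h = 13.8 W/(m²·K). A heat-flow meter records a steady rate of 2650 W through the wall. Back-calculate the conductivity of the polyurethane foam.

k ≈ 0.0245 W/(m·K)

Treating each layer as a thermal resistance in series:
R_brass = L/(kA) = 0.0008/(124×26.5) = 2.435×10^-7 K/W
R_stainless steel = L/(kA) = 0.0047/(14.9×26.5) = 1.19×10^-5 K/W
R_outer film = 1/(h_o·A) = 1/(13.8×26.5) = 0.002734 K/W
Sum of known resistances R_other = 0.002747 K/W
Total R = ΔT/Q = 211/2650 = 0.07962 K/W
R_polyurethane foam = R_total − R_other = 0.07688 K/W
k = L/(R·A) = 0.05/(0.07688×26.5)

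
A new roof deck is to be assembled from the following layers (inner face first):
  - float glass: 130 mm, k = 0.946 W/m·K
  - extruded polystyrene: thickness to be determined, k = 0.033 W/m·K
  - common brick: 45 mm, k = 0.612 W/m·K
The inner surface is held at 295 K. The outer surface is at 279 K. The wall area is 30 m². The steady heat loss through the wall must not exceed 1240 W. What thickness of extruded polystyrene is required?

Thermal resistances in series:
R_float glass = L/(kA) = 0.13/(0.946×30) = 0.004581 K/W
R_common brick = L/(kA) = 0.045/(0.612×30) = 0.002451 K/W
Sum of the known resistances R_other = 0.007032 K/W
Required total resistance R_tot = ΔT/Q_allow = 16/1240 = 0.0129 K/W
R_extruded polystyrene = R_tot − R_other = 0.005872 K/W
L = R·k·A = 0.005872×0.033×30

L ≈ 5.81 mm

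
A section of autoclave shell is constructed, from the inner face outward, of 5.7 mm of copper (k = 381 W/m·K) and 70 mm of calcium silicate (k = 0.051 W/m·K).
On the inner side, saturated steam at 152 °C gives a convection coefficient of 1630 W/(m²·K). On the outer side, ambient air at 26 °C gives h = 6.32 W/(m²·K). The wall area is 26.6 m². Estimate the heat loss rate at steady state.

Series thermal resistances:
R_inner film = 1/(h_i·A) = 1/(1630×26.6) = 2.306×10^-5 K/W
R_copper = L/(kA) = 0.0057/(381×26.6) = 5.624×10^-7 K/W
R_calcium silicate = L/(kA) = 0.07/(0.051×26.6) = 0.0516 K/W
R_outer film = 1/(h_o·A) = 1/(6.32×26.6) = 0.005948 K/W
R_total = 0.05757 K/W
Q = ΔT / R_total = 126 / 0.05757

Q ≈ 2190 W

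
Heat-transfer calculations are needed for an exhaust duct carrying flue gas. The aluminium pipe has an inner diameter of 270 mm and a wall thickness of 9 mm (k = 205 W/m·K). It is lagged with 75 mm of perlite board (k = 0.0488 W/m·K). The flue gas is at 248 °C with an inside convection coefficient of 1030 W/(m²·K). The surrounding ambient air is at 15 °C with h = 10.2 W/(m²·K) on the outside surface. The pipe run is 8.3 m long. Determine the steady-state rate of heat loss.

Q ≈ 1340 W

Treating each annulus and film as a series resistance:
R_inner film = 1/(h_i·2πr₁L) = 1/(1030×2π×0.135×8.3) = 1.379×10^-4 K/W
R_aluminium pipe wall = ln(144/135)/(2π×205×8.3) = 6.037×10^-6 K/W
R_perlite board = ln(219/144)/(2π×0.0488×8.3) = 0.1647 K/W
R_outer film = 1/(h_o·2πr_oL) = 1/(10.2×2π×0.219×8.3) = 0.008584 K/W
R_total = 0.1735 K/W
Q = ΔT/R_total = 233/0.1735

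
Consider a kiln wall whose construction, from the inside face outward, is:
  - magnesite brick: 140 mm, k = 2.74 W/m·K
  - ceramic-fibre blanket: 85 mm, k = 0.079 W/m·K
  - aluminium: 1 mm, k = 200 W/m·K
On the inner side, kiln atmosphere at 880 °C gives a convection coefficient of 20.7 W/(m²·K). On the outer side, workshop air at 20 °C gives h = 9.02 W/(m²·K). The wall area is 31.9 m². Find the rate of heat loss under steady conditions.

Q ≈ 21300 W

Treating each layer as a thermal resistance in series:
R_inner film = 1/(h_i·A) = 1/(20.7×31.9) = 0.001514 K/W
R_magnesite brick = L/(kA) = 0.14/(2.74×31.9) = 0.001602 K/W
R_ceramic-fibre blanket = L/(kA) = 0.085/(0.079×31.9) = 0.03373 K/W
R_aluminium = L/(kA) = 0.001/(200×31.9) = 1.567×10^-7 K/W
R_outer film = 1/(h_o·A) = 1/(9.02×31.9) = 0.003475 K/W
R_total = 0.04032 K/W
Q = ΔT / R_total = 860 / 0.04032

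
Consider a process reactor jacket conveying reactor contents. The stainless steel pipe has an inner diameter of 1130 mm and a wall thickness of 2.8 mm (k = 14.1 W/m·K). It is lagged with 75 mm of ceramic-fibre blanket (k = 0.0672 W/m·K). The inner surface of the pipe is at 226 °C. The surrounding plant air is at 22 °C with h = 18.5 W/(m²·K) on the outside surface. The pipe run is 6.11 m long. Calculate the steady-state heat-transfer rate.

Cylindrical conduction, so R = ln(r₂/r₁)/(2πkL) per layer, in series:
R_stainless steel pipe wall = ln(567.8/565)/(2π×14.1×6.11) = 9.133×10^-6 K/W
R_ceramic-fibre blanket = ln(642.8/567.8)/(2π×0.0672×6.11) = 0.04809 K/W
R_outer film = 1/(h_o·2πr_oL) = 1/(18.5×2π×0.6428×6.11) = 0.00219 K/W
R_total = 0.05029 K/W
Q = ΔT/R_total = 204/0.05029

Q ≈ 4060 W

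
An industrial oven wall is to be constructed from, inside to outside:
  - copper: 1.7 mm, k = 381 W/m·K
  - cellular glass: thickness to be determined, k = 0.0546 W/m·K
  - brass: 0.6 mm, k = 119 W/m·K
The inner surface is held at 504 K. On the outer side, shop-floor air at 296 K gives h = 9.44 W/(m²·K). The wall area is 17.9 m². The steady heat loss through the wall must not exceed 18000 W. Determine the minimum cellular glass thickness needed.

L ≈ 5.51 mm

Using the resistance-network approach (series):
R_copper = L/(kA) = 0.0017/(381×17.9) = 2.493×10^-7 K/W
R_brass = L/(kA) = 0.0006/(119×17.9) = 2.817×10^-7 K/W
R_outer film = 1/(h_o·A) = 1/(9.44×17.9) = 0.005918 K/W
Sum of the known resistances R_other = 0.005919 K/W
Required total resistance R_tot = ΔT/Q_allow = 208/18000 = 0.01156 K/W
R_cellular glass = R_tot − R_other = 0.005637 K/W
L = R·k·A = 0.005637×0.0546×17.9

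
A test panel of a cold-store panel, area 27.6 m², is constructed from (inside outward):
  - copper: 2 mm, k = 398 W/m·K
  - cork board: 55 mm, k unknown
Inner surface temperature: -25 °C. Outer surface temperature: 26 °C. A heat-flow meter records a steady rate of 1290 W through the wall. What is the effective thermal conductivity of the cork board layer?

k ≈ 0.0504 W/(m·K)

Series thermal resistances:
R_copper = L/(kA) = 0.002/(398×27.6) = 1.821×10^-7 K/W
Sum of known resistances R_other = 1.821×10^-7 K/W
Total R = ΔT/Q = 51/1290 = 0.03953 K/W
R_cork board = R_total − R_other = 0.03953 K/W
k = L/(R·A) = 0.055/(0.03953×27.6)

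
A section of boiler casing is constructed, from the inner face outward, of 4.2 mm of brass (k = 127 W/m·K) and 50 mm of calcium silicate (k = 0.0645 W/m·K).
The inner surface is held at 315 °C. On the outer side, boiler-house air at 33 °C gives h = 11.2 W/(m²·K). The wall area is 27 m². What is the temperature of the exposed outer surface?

T ≈ 62.1 °C

Series thermal resistances:
R_brass = L/(kA) = 0.0042/(127×27) = 1.225×10^-6 K/W
R_calcium silicate = L/(kA) = 0.05/(0.0645×27) = 0.02871 K/W
R_outer film = 1/(h_o·A) = 1/(11.2×27) = 0.003307 K/W
R_total = 0.03202 K/W;  Q = ΔT/R_total = 282/0.03202 = 8807 W
T_interface = T_inner − Q·ΣR(inner→interface) = 315 − 8810×0.02871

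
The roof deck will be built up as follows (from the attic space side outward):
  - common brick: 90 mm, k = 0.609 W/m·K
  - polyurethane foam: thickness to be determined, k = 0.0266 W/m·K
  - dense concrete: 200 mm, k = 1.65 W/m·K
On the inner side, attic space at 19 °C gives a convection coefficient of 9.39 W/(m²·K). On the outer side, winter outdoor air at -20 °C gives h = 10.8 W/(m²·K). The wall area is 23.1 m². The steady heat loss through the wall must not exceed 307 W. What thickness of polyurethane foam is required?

L ≈ 65.6 mm

Series thermal resistances:
R_inner film = 1/(h_i·A) = 1/(9.39×23.1) = 0.00461 K/W
R_common brick = L/(kA) = 0.09/(0.609×23.1) = 0.006398 K/W
R_dense concrete = L/(kA) = 0.2/(1.65×23.1) = 0.005247 K/W
R_outer film = 1/(h_o·A) = 1/(10.8×23.1) = 0.004008 K/W
Sum of the known resistances R_other = 0.02026 K/W
Required total resistance R_tot = ΔT/Q_allow = 39/307 = 0.127 K/W
R_polyurethane foam = R_tot − R_other = 0.1068 K/W
L = R·k·A = 0.1068×0.0266×23.1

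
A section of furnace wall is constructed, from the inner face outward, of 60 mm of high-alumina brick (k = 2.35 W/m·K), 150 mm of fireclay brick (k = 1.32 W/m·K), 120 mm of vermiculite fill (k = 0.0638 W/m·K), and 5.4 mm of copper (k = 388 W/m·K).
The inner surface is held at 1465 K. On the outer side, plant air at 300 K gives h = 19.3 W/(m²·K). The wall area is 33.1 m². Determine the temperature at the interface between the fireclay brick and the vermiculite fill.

T ≈ 1390 K

Using the resistance-network approach (series):
R_high-alumina brick = L/(kA) = 0.06/(2.35×33.1) = 7.714×10^-4 K/W
R_fireclay brick = L/(kA) = 0.15/(1.32×33.1) = 0.003433 K/W
R_vermiculite fill = L/(kA) = 0.12/(0.0638×33.1) = 0.05682 K/W
R_copper = L/(kA) = 0.0054/(388×33.1) = 4.205×10^-7 K/W
R_outer film = 1/(h_o·A) = 1/(19.3×33.1) = 0.001565 K/W
R_total = 0.06259 K/W;  Q = ΔT/R_total = 1165/0.06259 = 18610 W
T_interface = T_inner − Q·ΣR(inner→interface) = 1465 − 18600×0.004204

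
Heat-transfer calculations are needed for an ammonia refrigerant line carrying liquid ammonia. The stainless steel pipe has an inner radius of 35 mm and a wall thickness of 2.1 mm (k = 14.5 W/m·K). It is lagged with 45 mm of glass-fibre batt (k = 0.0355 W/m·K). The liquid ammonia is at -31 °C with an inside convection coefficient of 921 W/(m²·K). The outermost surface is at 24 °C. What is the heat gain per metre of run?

Radial resistances (cylindrical: R_cond = ln(r_o/r_i)/(2πkL), R_conv = 1/(h·2πrL)):
R_inner film = 1/(h_i·2πr₁L) = 1/(921×2π×0.035×1) = 0.004937 K/W
R_stainless steel pipe wall = ln(37.1/35)/(2π×14.5×1) = 6.396×10^-4 K/W
R_glass-fibre batt = ln(82.1/37.1)/(2π×0.0355×1) = 3.561 K/W
R_total = 3.567 K/W
Q = ΔT/R_total = 55/3.567

q′ ≈ 15.4 W/m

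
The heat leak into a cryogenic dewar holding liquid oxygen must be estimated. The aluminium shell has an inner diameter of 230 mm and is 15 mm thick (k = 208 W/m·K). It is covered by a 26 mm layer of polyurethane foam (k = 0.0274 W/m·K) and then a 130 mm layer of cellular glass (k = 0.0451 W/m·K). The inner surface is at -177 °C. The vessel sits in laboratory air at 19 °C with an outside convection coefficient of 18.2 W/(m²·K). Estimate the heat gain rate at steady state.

Q ≈ 22 W

Each spherical layer contributes R = (1/r_i − 1/r_o)/(4πk):
R_aluminium shell = (1/0.115 − 1/0.13)/(4π×208) = 3.839×10^-4 K/W
R_polyurethane foam = (1/0.13 − 1/0.156)/(4π×0.0274) = 3.723 K/W
R_cellular glass = (1/0.156 − 1/0.286)/(4π×0.0451) = 5.141 K/W
R_outer film = 1/(h·4πr_o²) = 1/(18.2×4π×0.286²) = 0.05345 K/W
R_total = 8.919 K/W
Q = ΔT/R_total = 196/8.919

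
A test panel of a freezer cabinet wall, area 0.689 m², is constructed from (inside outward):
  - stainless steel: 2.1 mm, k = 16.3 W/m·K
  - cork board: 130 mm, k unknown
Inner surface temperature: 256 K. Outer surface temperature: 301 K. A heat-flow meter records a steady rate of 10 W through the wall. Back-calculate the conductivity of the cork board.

k ≈ 0.0419 W/(m·K)

Treating each layer as a thermal resistance in series:
R_stainless steel = L/(kA) = 0.0021/(16.3×0.689) = 1.87×10^-4 K/W
Sum of known resistances R_other = 1.87×10^-4 K/W
Total R = ΔT/Q = 45/10 = 4.5 K/W
R_cork board = R_total − R_other = 4.5 K/W
k = L/(R·A) = 0.13/(4.5×0.689)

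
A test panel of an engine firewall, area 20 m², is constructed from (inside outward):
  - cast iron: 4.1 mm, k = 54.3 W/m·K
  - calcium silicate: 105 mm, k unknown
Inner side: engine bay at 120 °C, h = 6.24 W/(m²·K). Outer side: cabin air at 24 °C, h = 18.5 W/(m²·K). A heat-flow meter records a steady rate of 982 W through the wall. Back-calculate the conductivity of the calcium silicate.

Thermal resistances in series:
R_inner film = 1/(h_i·A) = 1/(6.24×20) = 0.008013 K/W
R_cast iron = L/(kA) = 0.0041/(54.3×20) = 3.775×10^-6 K/W
R_outer film = 1/(h_o·A) = 1/(18.5×20) = 0.002703 K/W
Sum of known resistances R_other = 0.01072 K/W
Total R = ΔT/Q = 96/982 = 0.09776 K/W
R_calcium silicate = R_total − R_other = 0.08704 K/W
k = L/(R·A) = 0.105/(0.08704×20)

k ≈ 0.0603 W/(m·K)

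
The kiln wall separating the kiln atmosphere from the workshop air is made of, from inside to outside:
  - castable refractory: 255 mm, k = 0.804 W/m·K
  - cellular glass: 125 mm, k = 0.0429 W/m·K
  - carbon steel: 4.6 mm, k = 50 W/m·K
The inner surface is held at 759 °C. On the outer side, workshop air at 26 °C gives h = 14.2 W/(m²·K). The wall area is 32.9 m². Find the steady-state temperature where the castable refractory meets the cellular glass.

Series thermal resistances:
R_castable refractory = L/(kA) = 0.255/(0.804×32.9) = 0.00964 K/W
R_cellular glass = L/(kA) = 0.125/(0.0429×32.9) = 0.08856 K/W
R_carbon steel = L/(kA) = 0.0046/(50×32.9) = 2.796×10^-6 K/W
R_outer film = 1/(h_o·A) = 1/(14.2×32.9) = 0.002141 K/W
R_total = 0.1003 K/W;  Q = ΔT/R_total = 733/0.1003 = 7305 W
T_interface = T_inner − Q·ΣR(inner→interface) = 759 − 7300×0.00964

T ≈ 689 °C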